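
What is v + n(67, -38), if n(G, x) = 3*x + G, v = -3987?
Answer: -4034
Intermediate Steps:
n(G, x) = G + 3*x
v + n(67, -38) = -3987 + (67 + 3*(-38)) = -3987 + (67 - 114) = -3987 - 47 = -4034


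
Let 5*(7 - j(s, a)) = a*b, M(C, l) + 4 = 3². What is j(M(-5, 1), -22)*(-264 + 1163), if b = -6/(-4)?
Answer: 61132/5 ≈ 12226.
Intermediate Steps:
M(C, l) = 5 (M(C, l) = -4 + 3² = -4 + 9 = 5)
b = 3/2 (b = -6*(-¼) = 3/2 ≈ 1.5000)
j(s, a) = 7 - 3*a/10 (j(s, a) = 7 - a*3/(5*2) = 7 - 3*a/10)
j(M(-5, 1), -22)*(-264 + 1163) = (7 - 3/10*(-22))*(-264 + 1163) = (7 + 33/5)*899 = (68/5)*899 = 61132/5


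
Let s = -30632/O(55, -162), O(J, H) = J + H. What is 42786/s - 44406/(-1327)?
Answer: 3717692973/20324332 ≈ 182.92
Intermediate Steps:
O(J, H) = H + J
s = 30632/107 (s = -30632/(-162 + 55) = -30632/(-107) = -30632*(-1/107) = 30632/107 ≈ 286.28)
42786/s - 44406/(-1327) = 42786/(30632/107) - 44406/(-1327) = 42786*(107/30632) - 44406*(-1/1327) = 2289051/15316 + 44406/1327 = 3717692973/20324332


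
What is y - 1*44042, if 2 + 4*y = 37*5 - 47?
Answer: -44008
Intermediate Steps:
y = 34 (y = -½ + (37*5 - 47)/4 = -½ + (185 - 47)/4 = -½ + (¼)*138 = -½ + 69/2 = 34)
y - 1*44042 = 34 - 1*44042 = 34 - 44042 = -44008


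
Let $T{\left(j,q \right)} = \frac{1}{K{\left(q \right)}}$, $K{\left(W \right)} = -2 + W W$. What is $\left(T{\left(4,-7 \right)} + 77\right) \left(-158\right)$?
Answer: $- \frac{571960}{47} \approx -12169.0$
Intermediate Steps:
$K{\left(W \right)} = -2 + W^{2}$
$T{\left(j,q \right)} = \frac{1}{-2 + q^{2}}$
$\left(T{\left(4,-7 \right)} + 77\right) \left(-158\right) = \left(\frac{1}{-2 + \left(-7\right)^{2}} + 77\right) \left(-158\right) = \left(\frac{1}{-2 + 49} + 77\right) \left(-158\right) = \left(\frac{1}{47} + 77\right) \left(-158\right) = \frac{3620}{47} \left(-158\right) = - \frac{571960}{47}$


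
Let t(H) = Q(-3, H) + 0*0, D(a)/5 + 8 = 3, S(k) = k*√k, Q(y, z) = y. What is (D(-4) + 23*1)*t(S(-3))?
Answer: 6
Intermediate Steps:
S(k) = k^(3/2)
D(a) = -25 (D(a) = -40 + 5*3 = -40 + 15 = -25)
t(H) = -3 (t(H) = -3 + 0*0 = -3 + 0 = -3)
(D(-4) + 23*1)*t(S(-3)) = (-25 + 23*1)*(-3) = (-25 + 23)*(-3) = -2*(-3) = 6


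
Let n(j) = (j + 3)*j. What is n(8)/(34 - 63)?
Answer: -88/29 ≈ -3.0345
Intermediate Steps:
n(j) = j*(3 + j) (n(j) = (3 + j)*j = j*(3 + j))
n(8)/(34 - 63) = (8*(3 + 8))/(34 - 63) = (8*11)/(-29) = -1/29*88 = -88/29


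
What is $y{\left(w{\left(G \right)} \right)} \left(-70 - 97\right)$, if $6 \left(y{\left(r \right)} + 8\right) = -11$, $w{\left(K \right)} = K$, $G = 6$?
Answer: $\frac{9853}{6} \approx 1642.2$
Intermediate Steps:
$y{\left(r \right)} = - \frac{59}{6}$ ($y{\left(r \right)} = -8 + \frac{1}{6} \left(-11\right) = -8 - \frac{11}{6} = - \frac{59}{6}$)
$y{\left(w{\left(G \right)} \right)} \left(-70 - 97\right) = - \frac{59 \left(-70 - 97\right)}{6} = \left(- \frac{59}{6}\right) \left(-167\right) = \frac{9853}{6}$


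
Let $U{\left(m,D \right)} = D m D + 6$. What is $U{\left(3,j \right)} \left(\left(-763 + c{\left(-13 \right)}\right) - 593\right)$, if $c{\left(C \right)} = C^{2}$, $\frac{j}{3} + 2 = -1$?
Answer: $-295563$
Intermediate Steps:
$j = -9$ ($j = -6 + 3 \left(-1\right) = -6 - 3 = -9$)
$U{\left(m,D \right)} = 6 + m D^{2}$ ($U{\left(m,D \right)} = m D^{2} + 6 = 6 + m D^{2}$)
$U{\left(3,j \right)} \left(\left(-763 + c{\left(-13 \right)}\right) - 593\right) = \left(6 + 3 \left(-9\right)^{2}\right) \left(\left(-763 + \left(-13\right)^{2}\right) - 593\right) = \left(6 + 3 \cdot 81\right) \left(\left(-763 + 169\right) - 593\right) = \left(6 + 243\right) \left(-594 - 593\right) = 249 \left(-1187\right) = -295563$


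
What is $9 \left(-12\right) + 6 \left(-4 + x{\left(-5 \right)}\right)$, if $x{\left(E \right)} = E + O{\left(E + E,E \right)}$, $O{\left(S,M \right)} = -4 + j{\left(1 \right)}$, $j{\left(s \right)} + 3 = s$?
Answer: $-198$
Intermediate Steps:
$j{\left(s \right)} = -3 + s$
$O{\left(S,M \right)} = -6$ ($O{\left(S,M \right)} = -4 + \left(-3 + 1\right) = -4 - 2 = -6$)
$x{\left(E \right)} = -6 + E$ ($x{\left(E \right)} = E - 6 = -6 + E$)
$9 \left(-12\right) + 6 \left(-4 + x{\left(-5 \right)}\right) = 9 \left(-12\right) + 6 \left(-4 - 11\right) = -108 + 6 \left(-4 - 11\right) = -108 + 6 \left(-15\right) = -108 - 90 = -198$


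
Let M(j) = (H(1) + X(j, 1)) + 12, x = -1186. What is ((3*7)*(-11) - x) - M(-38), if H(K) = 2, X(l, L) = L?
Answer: 940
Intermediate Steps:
M(j) = 15 (M(j) = (2 + 1) + 12 = 3 + 12 = 15)
((3*7)*(-11) - x) - M(-38) = ((3*7)*(-11) - 1*(-1186)) - 1*15 = (21*(-11) + 1186) - 15 = (-231 + 1186) - 15 = 955 - 15 = 940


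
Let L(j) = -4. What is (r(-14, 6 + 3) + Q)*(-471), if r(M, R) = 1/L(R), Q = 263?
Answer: -495021/4 ≈ -1.2376e+5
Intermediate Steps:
r(M, R) = -¼ (r(M, R) = 1/(-4) = -¼)
(r(-14, 6 + 3) + Q)*(-471) = (-¼ + 263)*(-471) = (1051/4)*(-471) = -495021/4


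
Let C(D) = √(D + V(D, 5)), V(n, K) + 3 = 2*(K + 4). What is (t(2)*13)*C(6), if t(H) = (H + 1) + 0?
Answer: 39*√21 ≈ 178.72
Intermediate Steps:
V(n, K) = 5 + 2*K (V(n, K) = -3 + 2*(K + 4) = -3 + 2*(4 + K) = -3 + (8 + 2*K) = 5 + 2*K)
C(D) = √(15 + D) (C(D) = √(D + (5 + 2*5)) = √(D + (5 + 10)) = √(D + 15) = √(15 + D))
t(H) = 1 + H (t(H) = (1 + H) + 0 = 1 + H)
(t(2)*13)*C(6) = ((1 + 2)*13)*√(15 + 6) = (3*13)*√21 = 39*√21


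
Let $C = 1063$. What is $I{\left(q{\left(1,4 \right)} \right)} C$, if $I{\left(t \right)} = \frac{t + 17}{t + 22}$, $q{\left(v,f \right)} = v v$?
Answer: $\frac{19134}{23} \approx 831.91$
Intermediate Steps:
$q{\left(v,f \right)} = v^{2}$
$I{\left(t \right)} = \frac{17 + t}{22 + t}$
$I{\left(q{\left(1,4 \right)} \right)} C = \frac{17 + 1^{2}}{22 + 1^{2}} \cdot 1063 = \frac{17 + 1}{22 + 1} \cdot 1063 = \frac{1}{23} \cdot 18 \cdot 1063 = \frac{18}{23} \cdot 1063 = \frac{19134}{23}$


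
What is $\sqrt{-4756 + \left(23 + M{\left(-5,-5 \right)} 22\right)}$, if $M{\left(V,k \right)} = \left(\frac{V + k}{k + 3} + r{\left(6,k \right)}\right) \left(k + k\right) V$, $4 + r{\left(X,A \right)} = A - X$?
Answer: $i \sqrt{15733} \approx 125.43 i$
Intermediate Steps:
$r{\left(X,A \right)} = -4 + A - X$ ($r{\left(X,A \right)} = -4 + \left(A - X\right) = -4 + A - X$)
$M{\left(V,k \right)} = 2 V k \left(-10 + k + \frac{V + k}{3 + k}\right)$ ($M{\left(V,k \right)} = \left(\frac{V + k}{k + 3} - \left(10 - k\right)\right) \left(k + k\right) V = \left(\frac{V + k}{3 + k} - \left(10 - k\right)\right) 2 k V = \left(\frac{V + k}{3 + k} + \left(-10 + k\right)\right) 2 k V = \left(-10 + k + \frac{V + k}{3 + k}\right) 2 k V = 2 k \left(-10 + k + \frac{V + k}{3 + k}\right) V = 2 V k \left(-10 + k + \frac{V + k}{3 + k}\right)$)
$\sqrt{-4756 + \left(23 + M{\left(-5,-5 \right)} 22\right)} = \sqrt{-4756 + \left(23 + 2 \left(-5\right) \left(-5\right) \frac{1}{3 - 5} \left(-30 - 5 + \left(-5\right)^{2} - -30\right) 22\right)} = \sqrt{-4756 + \left(23 + 2 \left(-5\right) \left(-5\right) \frac{1}{-2} \left(-30 - 5 + 25 + 30\right) 22\right)} = \sqrt{-4756 + \left(23 + 2 \left(-5\right) \left(-5\right) \left(- \frac{1}{2}\right) 20 \cdot 22\right)} = \sqrt{-4756 + \left(23 - 11000\right)} = \sqrt{-4756 - 10977} = \sqrt{-15733} = i \sqrt{15733}$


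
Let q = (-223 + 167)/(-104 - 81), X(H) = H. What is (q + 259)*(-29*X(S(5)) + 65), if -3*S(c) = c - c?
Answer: 623623/37 ≈ 16855.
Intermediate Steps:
S(c) = 0 (S(c) = -(c - c)/3 = -⅓*0 = 0)
q = 56/185 (q = -56/(-185) = -56*(-1/185) = 56/185 ≈ 0.30270)
(q + 259)*(-29*X(S(5)) + 65) = (56/185 + 259)*(-29*0 + 65) = 47971*(0 + 65)/185 = (47971/185)*65 = 623623/37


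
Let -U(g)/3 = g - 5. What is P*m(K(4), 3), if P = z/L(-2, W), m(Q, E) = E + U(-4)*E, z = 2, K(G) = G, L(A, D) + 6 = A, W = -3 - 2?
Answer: -21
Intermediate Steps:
W = -5
L(A, D) = -6 + A
U(g) = 15 - 3*g (U(g) = -3*(g - 5) = -3*(-5 + g) = 15 - 3*g)
m(Q, E) = 28*E (m(Q, E) = E + (15 - 3*(-4))*E = E + (15 + 12)*E = E + 27*E = 28*E)
P = -¼ (P = 2/(-6 - 2) = 2/(-8) = 2*(-⅛) = -¼ ≈ -0.25000)
P*m(K(4), 3) = -7*3 = -¼*84 = -21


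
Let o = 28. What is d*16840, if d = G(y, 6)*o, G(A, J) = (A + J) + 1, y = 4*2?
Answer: 7072800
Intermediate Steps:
y = 8
G(A, J) = 1 + A + J
d = 420 (d = (1 + 8 + 6)*28 = 15*28 = 420)
d*16840 = 420*16840 = 7072800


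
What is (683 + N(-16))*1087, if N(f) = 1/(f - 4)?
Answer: 14847333/20 ≈ 7.4237e+5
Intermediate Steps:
N(f) = 1/(-4 + f)
(683 + N(-16))*1087 = (683 + 1/(-4 - 16))*1087 = (683 + 1/(-20))*1087 = (683 - 1/20)*1087 = (13659/20)*1087 = 14847333/20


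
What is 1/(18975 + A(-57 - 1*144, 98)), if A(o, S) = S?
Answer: 1/19073 ≈ 5.2430e-5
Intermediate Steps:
1/(18975 + A(-57 - 1*144, 98)) = 1/(18975 + 98) = 1/19073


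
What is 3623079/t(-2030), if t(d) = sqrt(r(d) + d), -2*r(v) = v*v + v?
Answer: -1207693*I*sqrt(2061465)/687155 ≈ -2523.4*I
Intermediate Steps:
r(v) = -v/2 - v**2/2 (r(v) = -(v*v + v)/2 = -(v**2 + v)/2 = -(v + v**2)/2 = -v/2 - v**2/2)
t(d) = sqrt(d - d*(1 + d)/2) (t(d) = sqrt(-d*(1 + d)/2 + d) = sqrt(d - d*(1 + d)/2))
3623079/t(-2030) = 3623079/((sqrt(2)*sqrt(-2030*(1 - 1*(-2030)))/2)) = 3623079/((sqrt(2)*sqrt(-2030*(1 + 2030))/2)) = 3623079/((sqrt(2)*sqrt(-2030*2031)/2)) = 3623079/((sqrt(2)*sqrt(-4122930)/2)) = 3623079/((sqrt(2)*(I*sqrt(4122930))/2)) = 3623079/((I*sqrt(2061465))) = 3623079*(-I*sqrt(2061465)/2061465) = -1207693*I*sqrt(2061465)/687155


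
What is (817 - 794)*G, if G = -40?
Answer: -920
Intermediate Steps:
(817 - 794)*G = (817 - 794)*(-40) = 23*(-40) = -920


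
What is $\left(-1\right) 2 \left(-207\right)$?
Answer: $414$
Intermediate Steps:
$\left(-1\right) 2 \left(-207\right) = \left(-2\right) \left(-207\right) = 414$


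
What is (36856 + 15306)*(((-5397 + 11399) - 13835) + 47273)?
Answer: 2057269280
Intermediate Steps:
(36856 + 15306)*(((-5397 + 11399) - 13835) + 47273) = 52162*((6002 - 13835) + 47273) = 52162*(-7833 + 47273) = 52162*39440 = 2057269280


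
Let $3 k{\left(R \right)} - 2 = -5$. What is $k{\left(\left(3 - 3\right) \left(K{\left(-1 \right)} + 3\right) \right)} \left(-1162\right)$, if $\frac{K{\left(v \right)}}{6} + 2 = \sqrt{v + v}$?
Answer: $1162$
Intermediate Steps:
$K{\left(v \right)} = -12 + 6 \sqrt{2} \sqrt{v}$ ($K{\left(v \right)} = -12 + 6 \sqrt{v + v} = -12 + 6 \sqrt{2 v} = -12 + 6 \sqrt{2} \sqrt{v}$)
$k{\left(R \right)} = -1$ ($k{\left(R \right)} = \frac{2}{3} + \frac{1}{3} \left(-5\right) = \frac{2}{3} - \frac{5}{3} = -1$)
$k{\left(\left(3 - 3\right) \left(K{\left(-1 \right)} + 3\right) \right)} \left(-1162\right) = \left(-1\right) \left(-1162\right) = 1162$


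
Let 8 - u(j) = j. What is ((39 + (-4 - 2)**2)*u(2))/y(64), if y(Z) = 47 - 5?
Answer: 75/7 ≈ 10.714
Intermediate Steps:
u(j) = 8 - j
y(Z) = 42
((39 + (-4 - 2)**2)*u(2))/y(64) = ((39 + (-4 - 2)**2)*(8 - 1*2))/42 = ((39 + (-6)**2)*(8 - 2))*(1/42) = ((39 + 36)*6)*(1/42) = (75*6)*(1/42) = 450*(1/42) = 75/7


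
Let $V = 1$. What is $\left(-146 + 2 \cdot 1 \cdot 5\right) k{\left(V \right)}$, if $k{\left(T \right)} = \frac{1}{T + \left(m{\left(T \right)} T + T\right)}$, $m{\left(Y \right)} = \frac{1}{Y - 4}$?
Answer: $- \frac{408}{5} \approx -81.6$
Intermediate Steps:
$m{\left(Y \right)} = \frac{1}{-4 + Y}$
$k{\left(T \right)} = \frac{1}{2 T + \frac{T}{-4 + T}}$ ($k{\left(T \right)} = \frac{1}{T + \left(\frac{T}{-4 + T} + T\right)} = \frac{1}{T + \left(T + \frac{T}{-4 + T}\right)} = \frac{1}{2 T + \frac{T}{-4 + T}}$)
$\left(-146 + 2 \cdot 1 \cdot 5\right) k{\left(V \right)} = \left(-146 + 2 \cdot 1 \cdot 5\right) \frac{-4 + 1}{1 \left(-7 + 2 \cdot 1\right)} = \left(-146 + 2 \cdot 5\right) 1 \frac{1}{-7 + 2} \left(-3\right) = \left(-146 + 10\right) 1 \frac{1}{-5} \left(-3\right) = - 136 \cdot 1 \left(- \frac{1}{5}\right) \left(-3\right) = \left(-136\right) \frac{3}{5} = - \frac{408}{5}$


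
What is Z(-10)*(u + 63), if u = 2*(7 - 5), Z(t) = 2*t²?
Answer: 13400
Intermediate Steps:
u = 4 (u = 2*2 = 4)
Z(-10)*(u + 63) = (2*(-10)²)*(4 + 63) = (2*100)*67 = 200*67 = 13400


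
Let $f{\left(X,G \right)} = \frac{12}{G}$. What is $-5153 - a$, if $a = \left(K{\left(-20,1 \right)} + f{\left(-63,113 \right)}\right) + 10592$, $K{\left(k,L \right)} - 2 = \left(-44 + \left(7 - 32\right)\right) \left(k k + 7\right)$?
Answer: $\frac{1393956}{113} \approx 12336.0$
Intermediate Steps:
$K{\left(k,L \right)} = -481 - 69 k^{2}$ ($K{\left(k,L \right)} = 2 + \left(-44 + \left(7 - 32\right)\right) \left(k k + 7\right) = 2 + \left(-44 + \left(7 - 32\right)\right) \left(k^{2} + 7\right) = 2 + \left(-44 - 25\right) \left(7 + k^{2}\right) = 2 - 69 \left(7 + k^{2}\right) = 2 - \left(483 + 69 k^{2}\right) = -481 - 69 k^{2}$)
$a = - \frac{1976245}{113}$ ($a = \left(\left(-481 - 69 \left(-20\right)^{2}\right) + \frac{12}{113}\right) + 10592 = \left(\left(-481 - 27600\right) + 12 \cdot \frac{1}{113}\right) + 10592 = \left(\left(-481 - 27600\right) + \frac{12}{113}\right) + 10592 = \left(-28081 + \frac{12}{113}\right) + 10592 = - \frac{3173141}{113} + 10592 = - \frac{1976245}{113} \approx -17489.0$)
$-5153 - a = -5153 - - \frac{1976245}{113} = -5153 + \frac{1976245}{113} = \frac{1393956}{113}$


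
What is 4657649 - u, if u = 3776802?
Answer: 880847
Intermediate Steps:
4657649 - u = 4657649 - 1*3776802 = 4657649 - 3776802 = 880847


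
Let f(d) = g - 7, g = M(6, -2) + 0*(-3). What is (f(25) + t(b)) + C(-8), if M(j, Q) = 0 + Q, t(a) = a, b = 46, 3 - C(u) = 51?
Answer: -11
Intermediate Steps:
C(u) = -48 (C(u) = 3 - 1*51 = 3 - 51 = -48)
M(j, Q) = Q
g = -2 (g = -2 + 0*(-3) = -2 + 0 = -2)
f(d) = -9 (f(d) = -2 - 7 = -9)
(f(25) + t(b)) + C(-8) = (-9 + 46) - 48 = 37 - 48 = -11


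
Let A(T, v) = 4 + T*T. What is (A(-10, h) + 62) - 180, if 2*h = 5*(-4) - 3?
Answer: -14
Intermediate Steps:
h = -23/2 (h = (5*(-4) - 3)/2 = (-20 - 3)/2 = (1/2)*(-23) = -23/2 ≈ -11.500)
A(T, v) = 4 + T**2
(A(-10, h) + 62) - 180 = ((4 + (-10)**2) + 62) - 180 = ((4 + 100) + 62) - 180 = (104 + 62) - 180 = 166 - 180 = -14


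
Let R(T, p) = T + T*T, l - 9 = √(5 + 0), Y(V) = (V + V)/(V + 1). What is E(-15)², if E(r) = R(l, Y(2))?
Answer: 10830 + 3610*√5 ≈ 18902.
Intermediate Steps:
Y(V) = 2*V/(1 + V) (Y(V) = (2*V)/(1 + V) = 2*V/(1 + V))
l = 9 + √5 (l = 9 + √(5 + 0) = 9 + √5 ≈ 11.236)
R(T, p) = T + T²
E(r) = (9 + √5)*(10 + √5) (E(r) = (9 + √5)*(1 + (9 + √5)) = (9 + √5)*(10 + √5))
E(-15)² = (95 + 19*√5)²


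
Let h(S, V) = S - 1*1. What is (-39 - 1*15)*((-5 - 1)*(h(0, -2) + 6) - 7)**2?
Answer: -73926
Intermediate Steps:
h(S, V) = -1 + S (h(S, V) = S - 1 = -1 + S)
(-39 - 1*15)*((-5 - 1)*(h(0, -2) + 6) - 7)**2 = (-39 - 1*15)*((-5 - 1)*((-1 + 0) + 6) - 7)**2 = (-39 - 15)*(-6*(-1 + 6) - 7)**2 = -54*(-6*5 - 7)**2 = -54*(-30 - 7)**2 = -54*(-37)**2 = -54*1369 = -73926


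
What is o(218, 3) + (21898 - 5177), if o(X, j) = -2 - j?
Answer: 16716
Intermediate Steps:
o(218, 3) + (21898 - 5177) = (-2 - 1*3) + (21898 - 5177) = (-2 - 3) + 16721 = -5 + 16721 = 16716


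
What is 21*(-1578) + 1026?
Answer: -32112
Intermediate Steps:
21*(-1578) + 1026 = -33138 + 1026 = -32112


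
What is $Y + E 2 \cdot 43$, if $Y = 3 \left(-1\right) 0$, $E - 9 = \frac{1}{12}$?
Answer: $\frac{4687}{6} \approx 781.17$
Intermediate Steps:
$E = \frac{109}{12}$ ($E = 9 + \frac{1}{12} = \frac{109}{12} \approx 9.0833$)
$Y = 0$ ($Y = \left(-3\right) 0 = 0$)
$Y + E 2 \cdot 43 = 0 + \frac{109}{12} \cdot 2 \cdot 43 = 0 + \frac{109}{6} \cdot 43 = 0 + \frac{4687}{6} = \frac{4687}{6}$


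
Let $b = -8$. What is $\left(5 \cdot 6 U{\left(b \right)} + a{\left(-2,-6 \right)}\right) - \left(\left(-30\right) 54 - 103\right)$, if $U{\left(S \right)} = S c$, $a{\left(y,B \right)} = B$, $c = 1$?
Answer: $1477$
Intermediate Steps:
$U{\left(S \right)} = S$ ($U{\left(S \right)} = S 1 = S$)
$\left(5 \cdot 6 U{\left(b \right)} + a{\left(-2,-6 \right)}\right) - \left(\left(-30\right) 54 - 103\right) = \left(5 \cdot 6 \left(-8\right) - 6\right) - \left(\left(-30\right) 54 - 103\right) = \left(30 \left(-8\right) - 6\right) - \left(-1620 - 103\right) = \left(-240 - 6\right) - -1723 = -246 + 1723 = 1477$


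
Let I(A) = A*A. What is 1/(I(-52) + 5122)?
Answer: 1/7826 ≈ 0.00012778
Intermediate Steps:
I(A) = A²
1/(I(-52) + 5122) = 1/((-52)² + 5122) = 1/(2704 + 5122) = 1/7826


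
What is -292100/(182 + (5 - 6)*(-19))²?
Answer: -292100/40401 ≈ -7.2300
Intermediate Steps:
-292100/(182 + (5 - 6)*(-19))² = -292100/(182 - 1*(-19))² = -292100/(182 + 19)² = -292100/(201²) = -292100/40401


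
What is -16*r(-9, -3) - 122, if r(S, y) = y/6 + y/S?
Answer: -358/3 ≈ -119.33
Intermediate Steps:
r(S, y) = y/6 + y/S (r(S, y) = y*(⅙) + y/S = y/6 + y/S)
-16*r(-9, -3) - 122 = -16*((⅙)*(-3) - 3/(-9)) - 122 = -16*(-½ - 3*(-⅑)) - 122 = -16*(-½ + ⅓) - 122 = -16*(-⅙) - 122 = 8/3 - 122 = -358/3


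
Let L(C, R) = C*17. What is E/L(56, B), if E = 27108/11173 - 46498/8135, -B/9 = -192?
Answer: -21357041/6180680140 ≈ -0.0034555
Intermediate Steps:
B = 1728 (B = -9*(-192) = 1728)
L(C, R) = 17*C
E = -298998574/90892355 (E = 27108*(1/11173) - 46498*1/8135 = 27108/11173 - 46498/8135 = -298998574/90892355 ≈ -3.2896)
E/L(56, B) = -298998574/(90892355*(17*56)) = -298998574/90892355/952 = -298998574/90892355*1/952 = -21357041/6180680140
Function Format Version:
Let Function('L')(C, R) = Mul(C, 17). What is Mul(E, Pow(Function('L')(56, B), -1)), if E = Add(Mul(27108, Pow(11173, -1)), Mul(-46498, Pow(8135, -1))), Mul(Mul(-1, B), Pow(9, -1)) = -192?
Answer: Rational(-21357041, 6180680140) ≈ -0.0034555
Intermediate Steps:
B = 1728 (B = Mul(-9, -192) = 1728)
Function('L')(C, R) = Mul(17, C)
E = Rational(-298998574, 90892355) (E = Add(Mul(27108, Rational(1, 11173)), Mul(-46498, Rational(1, 8135))) = Add(Rational(27108, 11173), Rational(-46498, 8135)) = Rational(-298998574, 90892355) ≈ -3.2896)
Mul(E, Pow(Function('L')(56, B), -1)) = Mul(Rational(-298998574, 90892355), Pow(Mul(17, 56), -1)) = Mul(Rational(-298998574, 90892355), Pow(952, -1)) = Mul(Rational(-298998574, 90892355), Rational(1, 952)) = Rational(-21357041, 6180680140)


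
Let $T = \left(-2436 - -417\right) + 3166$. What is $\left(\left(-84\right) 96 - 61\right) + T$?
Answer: $-6978$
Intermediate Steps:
$T = 1147$ ($T = \left(-2436 + 417\right) + 3166 = -2019 + 3166 = 1147$)
$\left(\left(-84\right) 96 - 61\right) + T = \left(\left(-84\right) 96 - 61\right) + 1147 = \left(-8064 - 61\right) + 1147 = -8125 + 1147 = -6978$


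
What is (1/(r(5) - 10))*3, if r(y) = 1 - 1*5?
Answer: -3/14 ≈ -0.21429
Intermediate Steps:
r(y) = -4 (r(y) = 1 - 5 = -4)
(1/(r(5) - 10))*3 = (1/(-4 - 10))*3 = (1/(-14))*3 = (1*(-1/14))*3 = -1/14*3 = -3/14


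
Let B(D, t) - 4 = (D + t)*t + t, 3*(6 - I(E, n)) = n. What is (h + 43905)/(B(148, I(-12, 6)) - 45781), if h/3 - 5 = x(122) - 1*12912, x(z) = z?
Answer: -370/3011 ≈ -0.12288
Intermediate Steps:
I(E, n) = 6 - n/3
h = -38355 (h = 15 + 3*(122 - 1*12912) = 15 + 3*(122 - 12912) = 15 + 3*(-12790) = 15 - 38370 = -38355)
B(D, t) = 4 + t + t*(D + t) (B(D, t) = 4 + ((D + t)*t + t) = 4 + (t*(D + t) + t) = 4 + (t + t*(D + t)) = 4 + t + t*(D + t))
(h + 43905)/(B(148, I(-12, 6)) - 45781) = (-38355 + 43905)/((4 + (6 - ⅓*6) + (6 - ⅓*6)² + 148*(6 - ⅓*6)) - 45781) = 5550/((4 + (6 - 2) + (6 - 2)² + 148*(6 - 2)) - 45781) = 5550/((4 + 4 + 4² + 148*4) - 45781) = 5550/((4 + 4 + 16 + 592) - 45781) = 5550/(616 - 45781) = 5550/(-45165) = 5550*(-1/45165) = -370/3011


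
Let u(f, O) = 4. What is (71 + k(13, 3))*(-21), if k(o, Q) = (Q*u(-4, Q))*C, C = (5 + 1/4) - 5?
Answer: -1554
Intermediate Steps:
C = 1/4 (C = (5 + 1/4) - 5 = 21/4 - 5 = 1/4 ≈ 0.25000)
k(o, Q) = Q (k(o, Q) = (Q*4)*(1/4) = (4*Q)*(1/4) = Q)
(71 + k(13, 3))*(-21) = (71 + 3)*(-21) = 74*(-21) = -1554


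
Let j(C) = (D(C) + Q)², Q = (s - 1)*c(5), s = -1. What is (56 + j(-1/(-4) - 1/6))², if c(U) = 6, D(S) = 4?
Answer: 14400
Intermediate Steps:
Q = -12 (Q = (-1 - 1)*6 = -2*6 = -12)
j(C) = 64 (j(C) = (4 - 12)² = (-8)² = 64)
(56 + j(-1/(-4) - 1/6))² = (56 + 64)² = 120² = 14400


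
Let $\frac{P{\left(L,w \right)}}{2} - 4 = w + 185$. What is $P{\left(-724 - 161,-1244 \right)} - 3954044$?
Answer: $-3956154$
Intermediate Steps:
$P{\left(L,w \right)} = 378 + 2 w$ ($P{\left(L,w \right)} = 8 + 2 \left(w + 185\right) = 8 + 2 \left(185 + w\right) = 8 + \left(370 + 2 w\right) = 378 + 2 w$)
$P{\left(-724 - 161,-1244 \right)} - 3954044 = \left(378 + 2 \left(-1244\right)\right) - 3954044 = \left(378 - 2488\right) - 3954044 = -2110 - 3954044 = -3956154$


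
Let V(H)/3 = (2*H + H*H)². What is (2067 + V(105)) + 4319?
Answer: 378682061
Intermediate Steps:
V(H) = 3*(H² + 2*H)² (V(H) = 3*(2*H + H*H)² = 3*(2*H + H²)² = 3*(H² + 2*H)²)
(2067 + V(105)) + 4319 = (2067 + 3*105²*(2 + 105)²) + 4319 = (2067 + 3*11025*107²) + 4319 = (2067 + 3*11025*11449) + 4319 = (2067 + 378675675) + 4319 = 378677742 + 4319 = 378682061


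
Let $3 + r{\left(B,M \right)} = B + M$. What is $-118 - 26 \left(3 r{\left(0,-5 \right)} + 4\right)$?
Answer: $402$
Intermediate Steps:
$r{\left(B,M \right)} = -3 + B + M$ ($r{\left(B,M \right)} = -3 + \left(B + M\right) = -3 + B + M$)
$-118 - 26 \left(3 r{\left(0,-5 \right)} + 4\right) = -118 - 26 \left(3 \left(-3 + 0 - 5\right) + 4\right) = -118 - 26 \left(3 \left(-8\right) + 4\right) = -118 - 26 \left(-24 + 4\right) = -118 - -520 = -118 + 520 = 402$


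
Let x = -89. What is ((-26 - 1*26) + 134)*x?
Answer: -7298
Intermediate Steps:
((-26 - 1*26) + 134)*x = ((-26 - 1*26) + 134)*(-89) = ((-26 - 26) + 134)*(-89) = (-52 + 134)*(-89) = 82*(-89) = -7298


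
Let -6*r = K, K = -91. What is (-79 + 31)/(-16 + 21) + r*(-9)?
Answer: -1461/10 ≈ -146.10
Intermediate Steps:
r = 91/6 (r = -⅙*(-91) = 91/6 ≈ 15.167)
(-79 + 31)/(-16 + 21) + r*(-9) = (-79 + 31)/(-16 + 21) + (91/6)*(-9) = -48/5 - 273/2 = -1461/10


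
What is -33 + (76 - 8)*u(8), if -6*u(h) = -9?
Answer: 69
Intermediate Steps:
u(h) = 3/2 (u(h) = -1/6*(-9) = 3/2)
-33 + (76 - 8)*u(8) = -33 + (76 - 8)*(3/2) = -33 + 68*(3/2) = -33 + 102 = 69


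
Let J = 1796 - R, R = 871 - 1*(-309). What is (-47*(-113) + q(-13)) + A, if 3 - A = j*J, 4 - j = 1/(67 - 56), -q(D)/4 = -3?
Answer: 2918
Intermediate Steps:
R = 1180 (R = 871 + 309 = 1180)
q(D) = 12 (q(D) = -4*(-3) = 12)
j = 43/11 (j = 4 - 1/(67 - 56) = 4 - 1/11 = 43/11 ≈ 3.9091)
J = 616 (J = 1796 - 1*1180 = 1796 - 1180 = 616)
A = -2405 (A = 3 - 43*616/11 = 3 - 1*2408 = 3 - 2408 = -2405)
(-47*(-113) + q(-13)) + A = (-47*(-113) + 12) - 2405 = (5311 + 12) - 2405 = 5323 - 2405 = 2918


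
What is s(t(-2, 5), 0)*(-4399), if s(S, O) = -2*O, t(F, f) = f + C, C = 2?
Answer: 0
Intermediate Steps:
t(F, f) = 2 + f (t(F, f) = f + 2 = 2 + f)
s(t(-2, 5), 0)*(-4399) = -2*0*(-4399) = 0*(-4399) = 0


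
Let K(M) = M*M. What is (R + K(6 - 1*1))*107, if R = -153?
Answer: -13696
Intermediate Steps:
K(M) = M**2
(R + K(6 - 1*1))*107 = (-153 + (6 - 1*1)**2)*107 = (-153 + (6 - 1)**2)*107 = (-153 + 5**2)*107 = (-153 + 25)*107 = -128*107 = -13696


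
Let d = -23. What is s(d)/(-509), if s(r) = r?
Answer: 23/509 ≈ 0.045187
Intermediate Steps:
s(d)/(-509) = -23/(-509) = -23*(-1/509) = 23/509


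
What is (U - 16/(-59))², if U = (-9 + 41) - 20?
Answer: 524176/3481 ≈ 150.58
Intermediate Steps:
U = 12 (U = 32 - 20 = 12)
(U - 16/(-59))² = (12 - 16/(-59))² = (12 - 16*(-1/59))² = (12 + 16/59)² = (724/59)² = 524176/3481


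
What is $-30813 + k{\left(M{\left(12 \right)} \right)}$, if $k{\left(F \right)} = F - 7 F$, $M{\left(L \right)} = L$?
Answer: $-30885$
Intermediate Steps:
$k{\left(F \right)} = - 6 F$
$-30813 + k{\left(M{\left(12 \right)} \right)} = -30813 - 72 = -30885$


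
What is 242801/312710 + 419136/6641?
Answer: 132680460001/2076707110 ≈ 63.890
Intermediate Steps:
242801/312710 + 419136/6641 = 132680460001/2076707110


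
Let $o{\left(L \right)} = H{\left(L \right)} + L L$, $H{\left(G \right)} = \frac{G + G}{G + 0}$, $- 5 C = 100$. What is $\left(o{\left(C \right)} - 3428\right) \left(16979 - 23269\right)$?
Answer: $19033540$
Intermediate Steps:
$C = -20$ ($C = \left(- \frac{1}{5}\right) 100 = -20$)
$H{\left(G \right)} = 2$ ($H{\left(G \right)} = \frac{2 G}{G} = 2$)
$o{\left(L \right)} = 2 + L^{2}$ ($o{\left(L \right)} = 2 + L L = 2 + L^{2}$)
$\left(o{\left(C \right)} - 3428\right) \left(16979 - 23269\right) = \left(\left(2 + \left(-20\right)^{2}\right) - 3428\right) \left(16979 - 23269\right) = \left(\left(2 + 400\right) - 3428\right) \left(-6290\right) = \left(402 - 3428\right) \left(-6290\right) = \left(-3026\right) \left(-6290\right) = 19033540$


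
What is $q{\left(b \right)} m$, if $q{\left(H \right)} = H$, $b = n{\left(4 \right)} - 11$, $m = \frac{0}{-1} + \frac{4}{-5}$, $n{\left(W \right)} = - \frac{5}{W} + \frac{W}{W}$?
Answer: $9$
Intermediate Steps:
$n{\left(W \right)} = 1 - \frac{5}{W}$ ($n{\left(W \right)} = - \frac{5}{W} + 1 = 1 - \frac{5}{W}$)
$m = - \frac{4}{5}$ ($m = 0 \left(-1\right) + 4 \left(- \frac{1}{5}\right) = 0 - \frac{4}{5} = - \frac{4}{5} \approx -0.8$)
$b = - \frac{45}{4}$ ($b = \frac{-5 + 4}{4} - 11 = \frac{1}{4} \left(-1\right) - 11 = - \frac{1}{4} - 11 = - \frac{45}{4} \approx -11.25$)
$q{\left(b \right)} m = \left(- \frac{45}{4}\right) \left(- \frac{4}{5}\right) = 9$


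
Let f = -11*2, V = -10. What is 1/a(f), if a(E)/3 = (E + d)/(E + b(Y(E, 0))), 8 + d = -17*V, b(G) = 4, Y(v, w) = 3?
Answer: -3/70 ≈ -0.042857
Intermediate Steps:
d = 162 (d = -8 - 17*(-10) = -8 + 170 = 162)
f = -22
a(E) = 3*(162 + E)/(4 + E) (a(E) = 3*((E + 162)/(E + 4)) = 3*((162 + E)/(4 + E)) = 3*(162 + E)/(4 + E))
1/a(f) = 1/(3*(162 - 22)/(4 - 22)) = 1/(3*140/(-18)) = 1/(3*(-1/18)*140) = 1/(-70/3) = -3/70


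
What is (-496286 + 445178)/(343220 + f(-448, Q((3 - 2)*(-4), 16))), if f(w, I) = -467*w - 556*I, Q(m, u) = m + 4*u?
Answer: -12777/129769 ≈ -0.098460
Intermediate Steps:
f(w, I) = -556*I - 467*w
(-496286 + 445178)/(343220 + f(-448, Q((3 - 2)*(-4), 16))) = (-496286 + 445178)/(343220 + (-556*((3 - 2)*(-4) + 4*16) - 467*(-448))) = -51108/(343220 + (-556*(1*(-4) + 64) + 209216)) = -51108/(343220 + (-556*(-4 + 64) + 209216)) = -51108/(343220 + (-556*60 + 209216)) = -51108/(343220 + (-33360 + 209216)) = -51108/(343220 + 175856) = -51108/519076 = -51108*1/519076 = -12777/129769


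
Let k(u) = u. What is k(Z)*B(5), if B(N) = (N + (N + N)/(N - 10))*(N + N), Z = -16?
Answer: -480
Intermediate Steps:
B(N) = 2*N*(N + 2*N/(-10 + N)) (B(N) = (N + (2*N)/(-10 + N))*(2*N) = (N + 2*N/(-10 + N))*(2*N) = 2*N*(N + 2*N/(-10 + N)))
k(Z)*B(5) = -32*5²*(-8 + 5)/(-10 + 5) = -32*25*(-3)/(-5) = -32*25*(-1)*(-3)/5 = -16*30 = -480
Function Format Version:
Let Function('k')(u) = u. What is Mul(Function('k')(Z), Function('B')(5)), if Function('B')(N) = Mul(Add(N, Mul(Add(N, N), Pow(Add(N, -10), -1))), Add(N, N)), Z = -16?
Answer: -480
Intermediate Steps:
Function('B')(N) = Mul(2, N, Add(N, Mul(2, N, Pow(Add(-10, N), -1)))) (Function('B')(N) = Mul(Add(N, Mul(Mul(2, N), Pow(Add(-10, N), -1))), Mul(2, N)) = Mul(Add(N, Mul(2, N, Pow(Add(-10, N), -1))), Mul(2, N)) = Mul(2, N, Add(N, Mul(2, N, Pow(Add(-10, N), -1)))))
Mul(Function('k')(Z), Function('B')(5)) = Mul(-16, Mul(2, Pow(5, 2), Pow(Add(-10, 5), -1), Add(-8, 5))) = Mul(-16, Mul(2, 25, Pow(-5, -1), -3)) = Mul(-16, Mul(2, 25, Rational(-1, 5), -3)) = Mul(-16, 30) = -480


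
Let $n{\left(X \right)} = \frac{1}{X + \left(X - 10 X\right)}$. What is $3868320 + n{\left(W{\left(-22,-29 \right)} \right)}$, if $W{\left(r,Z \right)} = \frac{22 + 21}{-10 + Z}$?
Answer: $\frac{1330702119}{344} \approx 3.8683 \cdot 10^{6}$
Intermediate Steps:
$W{\left(r,Z \right)} = \frac{43}{-10 + Z}$
$n{\left(X \right)} = - \frac{1}{8 X}$ ($n{\left(X \right)} = \frac{1}{X - 9 X} = \frac{1}{\left(-8\right) X} = - \frac{1}{8 X}$)
$3868320 + n{\left(W{\left(-22,-29 \right)} \right)} = 3868320 - \frac{1}{8 \frac{43}{-10 - 29}} = 3868320 - \frac{1}{8 \frac{43}{-39}} = 3868320 - \frac{1}{8 \cdot 43 \left(- \frac{1}{39}\right)} = 3868320 - \frac{1}{8 \left(- \frac{43}{39}\right)} = 3868320 - - \frac{39}{344} = 3868320 + \frac{39}{344} = \frac{1330702119}{344}$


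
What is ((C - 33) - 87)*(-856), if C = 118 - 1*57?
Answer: 50504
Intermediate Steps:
C = 61 (C = 118 - 57 = 61)
((C - 33) - 87)*(-856) = ((61 - 33) - 87)*(-856) = (28 - 87)*(-856) = -59*(-856) = 50504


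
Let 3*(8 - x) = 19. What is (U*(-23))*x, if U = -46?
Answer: 5290/3 ≈ 1763.3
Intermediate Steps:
x = 5/3 (x = 8 - ⅓*19 = 8 - 19/3 = 5/3 ≈ 1.6667)
(U*(-23))*x = -46*(-23)*(5/3) = 1058*(5/3) = 5290/3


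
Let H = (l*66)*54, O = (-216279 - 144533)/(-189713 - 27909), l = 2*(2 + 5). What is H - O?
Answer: 5429053250/108811 ≈ 49894.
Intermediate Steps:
l = 14 (l = 2*7 = 14)
O = 180406/108811 (O = -360812/(-217622) = -360812*(-1/217622) = 180406/108811 ≈ 1.6580)
H = 49896 (H = (14*66)*54 = 924*54 = 49896)
H - O = 49896 - 1*180406/108811 = 49896 - 180406/108811 = 5429053250/108811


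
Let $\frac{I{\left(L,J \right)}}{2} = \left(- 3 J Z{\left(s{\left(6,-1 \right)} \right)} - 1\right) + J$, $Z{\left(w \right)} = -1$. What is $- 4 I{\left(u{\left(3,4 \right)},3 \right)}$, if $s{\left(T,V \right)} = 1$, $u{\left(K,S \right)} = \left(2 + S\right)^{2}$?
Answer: $-88$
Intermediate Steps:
$I{\left(L,J \right)} = -2 + 8 J$ ($I{\left(L,J \right)} = 2 \left(\left(- 3 J \left(-1\right) - 1\right) + J\right) = 2 \left(\left(- 3 \left(- J\right) - 1\right) + J\right) = 2 \left(\left(3 J - 1\right) + J\right) = 2 \left(\left(-1 + 3 J\right) + J\right) = 2 \left(-1 + 4 J\right) = -2 + 8 J$)
$- 4 I{\left(u{\left(3,4 \right)},3 \right)} = - 4 \left(-2 + 8 \cdot 3\right) = - 4 \left(-2 + 24\right) = \left(-4\right) 22 = -88$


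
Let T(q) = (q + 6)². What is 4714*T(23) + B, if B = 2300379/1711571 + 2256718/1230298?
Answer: 4174083800795162906/1052871189079 ≈ 3.9645e+6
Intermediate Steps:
T(q) = (6 + q)²
B = 3346342383460/1052871189079 (B = 2300379*(1/1711571) + 2256718*(1/1230298) = 2300379/1711571 + 1128359/615149 = 3346342383460/1052871189079 ≈ 3.1783)
4714*T(23) + B = 4714*(6 + 23)² + 3346342383460/1052871189079 = 4714*29² + 3346342383460/1052871189079 = 4714*841 + 3346342383460/1052871189079 = 3964474 + 3346342383460/1052871189079 = 4174083800795162906/1052871189079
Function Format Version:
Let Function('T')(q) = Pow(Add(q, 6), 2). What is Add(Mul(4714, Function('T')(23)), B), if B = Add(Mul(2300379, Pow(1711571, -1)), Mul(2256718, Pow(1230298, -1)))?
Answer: Rational(4174083800795162906, 1052871189079) ≈ 3.9645e+6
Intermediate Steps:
Function('T')(q) = Pow(Add(6, q), 2)
B = Rational(3346342383460, 1052871189079) (B = Add(Mul(2300379, Rational(1, 1711571)), Mul(2256718, Rational(1, 1230298))) = Add(Rational(2300379, 1711571), Rational(1128359, 615149)) = Rational(3346342383460, 1052871189079) ≈ 3.1783)
Add(Mul(4714, Function('T')(23)), B) = Add(Mul(4714, Pow(Add(6, 23), 2)), Rational(3346342383460, 1052871189079)) = Add(Mul(4714, Pow(29, 2)), Rational(3346342383460, 1052871189079)) = Add(Mul(4714, 841), Rational(3346342383460, 1052871189079)) = Add(3964474, Rational(3346342383460, 1052871189079)) = Rational(4174083800795162906, 1052871189079)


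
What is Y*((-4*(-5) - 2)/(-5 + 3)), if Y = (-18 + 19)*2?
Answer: -18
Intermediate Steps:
Y = 2 (Y = 1*2 = 2)
Y*((-4*(-5) - 2)/(-5 + 3)) = 2*((-4*(-5) - 2)/(-5 + 3)) = 2*((20 - 2)/(-2)) = 2*(18*(-½)) = 2*(-9) = -18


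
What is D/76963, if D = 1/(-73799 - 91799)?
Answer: -1/12744918874 ≈ -7.8463e-11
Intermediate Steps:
D = -1/165598 (D = 1/(-165598) = -1/165598 ≈ -6.0387e-6)
D/76963 = -1/165598/76963 = -1/165598*1/76963 = -1/12744918874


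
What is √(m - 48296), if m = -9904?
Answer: 10*I*√582 ≈ 241.25*I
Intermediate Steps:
√(m - 48296) = √(-9904 - 48296) = √(-58200) = 10*I*√582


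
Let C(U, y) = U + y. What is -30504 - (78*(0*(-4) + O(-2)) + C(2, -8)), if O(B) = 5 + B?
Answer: -30732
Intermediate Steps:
-30504 - (78*(0*(-4) + O(-2)) + C(2, -8)) = -30504 - (78*(0*(-4) + (5 - 2)) + (2 - 8)) = -30504 - (78*(0 + 3) - 6) = -30504 - (78*3 - 6) = -30504 - (234 - 6) = -30504 - 1*228 = -30504 - 228 = -30732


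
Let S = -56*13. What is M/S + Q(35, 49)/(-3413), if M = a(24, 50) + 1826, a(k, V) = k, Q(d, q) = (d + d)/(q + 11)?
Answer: -9472349/3726996 ≈ -2.5415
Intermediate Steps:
Q(d, q) = 2*d/(11 + q) (Q(d, q) = (2*d)/(11 + q) = 2*d/(11 + q))
S = -728 (S = -28*26 = -728)
M = 1850 (M = 24 + 1826 = 1850)
M/S + Q(35, 49)/(-3413) = 1850/(-728) + (2*35/(11 + 49))/(-3413) = 1850*(-1/728) + (2*35/60)*(-1/3413) = -925/364 + (2*35*(1/60))*(-1/3413) = -925/364 + (7/6)*(-1/3413) = -925/364 - 7/20478 = -9472349/3726996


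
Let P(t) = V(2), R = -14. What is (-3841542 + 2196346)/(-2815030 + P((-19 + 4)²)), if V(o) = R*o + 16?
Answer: 822598/1407521 ≈ 0.58443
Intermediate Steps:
V(o) = 16 - 14*o (V(o) = -14*o + 16 = 16 - 14*o)
P(t) = -12 (P(t) = 16 - 14*2 = 16 - 28 = -12)
(-3841542 + 2196346)/(-2815030 + P((-19 + 4)²)) = (-3841542 + 2196346)/(-2815030 - 12) = -1645196/(-2815042) = -1645196*(-1/2815042) = 822598/1407521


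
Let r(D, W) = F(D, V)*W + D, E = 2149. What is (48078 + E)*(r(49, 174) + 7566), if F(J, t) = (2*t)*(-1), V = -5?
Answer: 469873585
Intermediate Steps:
F(J, t) = -2*t
r(D, W) = D + 10*W (r(D, W) = (-2*(-5))*W + D = 10*W + D = D + 10*W)
(48078 + E)*(r(49, 174) + 7566) = (48078 + 2149)*((49 + 10*174) + 7566) = 50227*((49 + 1740) + 7566) = 50227*(1789 + 7566) = 50227*9355 = 469873585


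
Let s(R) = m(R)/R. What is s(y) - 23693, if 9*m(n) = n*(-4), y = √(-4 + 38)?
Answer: -213241/9 ≈ -23693.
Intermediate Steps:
y = √34 ≈ 5.8309
m(n) = -4*n/9 (m(n) = (n*(-4))/9 = (-4*n)/9 = -4*n/9)
s(R) = -4/9 (s(R) = (-4*R/9)/R = -4/9)
s(y) - 23693 = -4/9 - 23693 = -213241/9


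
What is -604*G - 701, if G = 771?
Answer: -466385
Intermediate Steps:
-604*G - 701 = -604*771 - 701 = -465684 - 701 = -466385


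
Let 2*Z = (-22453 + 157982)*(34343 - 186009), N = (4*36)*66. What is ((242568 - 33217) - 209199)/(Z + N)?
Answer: -152/10277561153 ≈ -1.4790e-8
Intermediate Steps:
N = 9504 (N = 144*66 = 9504)
Z = -10277570657 (Z = ((-22453 + 157982)*(34343 - 186009))/2 = (135529*(-151666))/2 = (1/2)*(-20555141314) = -10277570657)
((242568 - 33217) - 209199)/(Z + N) = ((242568 - 33217) - 209199)/(-10277570657 + 9504) = (209351 - 209199)/(-10277561153) = 152*(-1/10277561153) = -152/10277561153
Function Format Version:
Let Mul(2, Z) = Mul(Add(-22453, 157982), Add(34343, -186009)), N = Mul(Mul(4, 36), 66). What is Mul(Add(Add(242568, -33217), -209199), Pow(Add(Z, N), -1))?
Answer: Rational(-152, 10277561153) ≈ -1.4790e-8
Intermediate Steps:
N = 9504 (N = Mul(144, 66) = 9504)
Z = -10277570657 (Z = Mul(Rational(1, 2), Mul(Add(-22453, 157982), Add(34343, -186009))) = Mul(Rational(1, 2), Mul(135529, -151666)) = Mul(Rational(1, 2), -20555141314) = -10277570657)
Mul(Add(Add(242568, -33217), -209199), Pow(Add(Z, N), -1)) = Mul(Add(Add(242568, -33217), -209199), Pow(Add(-10277570657, 9504), -1)) = Mul(Add(209351, -209199), Pow(-10277561153, -1)) = Mul(152, Rational(-1, 10277561153)) = Rational(-152, 10277561153)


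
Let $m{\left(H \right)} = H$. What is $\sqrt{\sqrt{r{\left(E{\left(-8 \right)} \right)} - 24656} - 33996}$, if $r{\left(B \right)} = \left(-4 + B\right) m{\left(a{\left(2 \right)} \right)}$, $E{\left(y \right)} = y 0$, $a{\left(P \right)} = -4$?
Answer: $2 \sqrt{-8499 + 2 i \sqrt{385}} \approx 0.42567 + 184.38 i$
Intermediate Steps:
$E{\left(y \right)} = 0$
$r{\left(B \right)} = 16 - 4 B$ ($r{\left(B \right)} = \left(-4 + B\right) \left(-4\right) = 16 - 4 B$)
$\sqrt{\sqrt{r{\left(E{\left(-8 \right)} \right)} - 24656} - 33996} = \sqrt{\sqrt{\left(16 - 0\right) - 24656} - 33996} = \sqrt{\sqrt{\left(16 + 0\right) - 24656} - 33996} = \sqrt{\sqrt{16 - 24656} - 33996} = \sqrt{\sqrt{-24640} - 33996} = \sqrt{8 i \sqrt{385} - 33996} = \sqrt{-33996 + 8 i \sqrt{385}}$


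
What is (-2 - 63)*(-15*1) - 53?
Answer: 922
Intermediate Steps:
(-2 - 63)*(-15*1) - 53 = -65*(-15) - 53 = 975 - 53 = 922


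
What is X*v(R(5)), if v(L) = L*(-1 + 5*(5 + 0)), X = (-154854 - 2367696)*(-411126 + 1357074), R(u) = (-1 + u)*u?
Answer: -1145376541152000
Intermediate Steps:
R(u) = u*(-1 + u)
X = -2386201127400 (X = -2522550*945948 = -2386201127400)
v(L) = 24*L (v(L) = L*(-1 + 5*5) = L*(-1 + 25) = L*24 = 24*L)
X*v(R(5)) = -57268827057600*5*(-1 + 5) = -57268827057600*5*4 = -57268827057600*20 = -2386201127400*480 = -1145376541152000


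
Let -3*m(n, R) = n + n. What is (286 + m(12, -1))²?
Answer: 77284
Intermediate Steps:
m(n, R) = -2*n/3 (m(n, R) = -(n + n)/3 = -2*n/3)
(286 + m(12, -1))² = (286 - ⅔*12)² = (286 - 8)² = 278² = 77284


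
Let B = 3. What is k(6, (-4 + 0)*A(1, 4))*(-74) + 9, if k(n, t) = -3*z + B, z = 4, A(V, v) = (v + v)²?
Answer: 675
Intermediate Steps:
A(V, v) = 4*v² (A(V, v) = (2*v)² = 4*v²)
k(n, t) = -9 (k(n, t) = -3*4 + 3 = -12 + 3 = -9)
k(6, (-4 + 0)*A(1, 4))*(-74) + 9 = -9*(-74) + 9 = 666 + 9 = 675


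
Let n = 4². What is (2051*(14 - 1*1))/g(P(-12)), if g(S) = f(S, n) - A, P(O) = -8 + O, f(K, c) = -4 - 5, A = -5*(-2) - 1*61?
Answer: 3809/6 ≈ 634.83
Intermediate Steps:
A = -51 (A = 10 - 61 = -51)
n = 16
f(K, c) = -9
g(S) = 42 (g(S) = -9 - 1*(-51) = -9 + 51 = 42)
(2051*(14 - 1*1))/g(P(-12)) = (2051*(14 - 1*1))/42 = (2051*(14 - 1))*(1/42) = (2051*13)*(1/42) = 26663*(1/42) = 3809/6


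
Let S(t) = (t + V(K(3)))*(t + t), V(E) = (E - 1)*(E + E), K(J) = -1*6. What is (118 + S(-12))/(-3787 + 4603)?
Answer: -805/408 ≈ -1.9730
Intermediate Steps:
K(J) = -6
V(E) = 2*E*(-1 + E) (V(E) = (-1 + E)*(2*E) = 2*E*(-1 + E))
S(t) = 2*t*(84 + t) (S(t) = (t + 2*(-6)*(-1 - 6))*(t + t) = (t + 2*(-6)*(-7))*(2*t) = (t + 84)*(2*t) = (84 + t)*(2*t) = 2*t*(84 + t))
(118 + S(-12))/(-3787 + 4603) = (118 + 2*(-12)*(84 - 12))/(-3787 + 4603) = (118 + 2*(-12)*72)/816 = (118 - 1728)*(1/816) = -1610*1/816 = -805/408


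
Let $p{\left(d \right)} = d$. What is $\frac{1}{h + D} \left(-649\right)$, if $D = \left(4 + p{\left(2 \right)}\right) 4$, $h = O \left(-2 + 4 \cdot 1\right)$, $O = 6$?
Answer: $- \frac{649}{36} \approx -18.028$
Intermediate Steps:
$h = 12$ ($h = 6 \left(-2 + 4 \cdot 1\right) = 6 \left(-2 + 4\right) = 6 \cdot 2 = 12$)
$D = 24$ ($D = \left(4 + 2\right) 4 = 6 \cdot 4 = 24$)
$\frac{1}{h + D} \left(-649\right) = \frac{1}{12 + 24} \left(-649\right) = \frac{1}{36} \left(-649\right) = - \frac{649}{36}$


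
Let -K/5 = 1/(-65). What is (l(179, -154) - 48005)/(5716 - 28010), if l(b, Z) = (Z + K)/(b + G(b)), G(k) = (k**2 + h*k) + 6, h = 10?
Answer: 21228197041/9858585152 ≈ 2.1533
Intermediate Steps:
K = 1/13 (K = -5/(-65) = -5*(-1/65) = 1/13 ≈ 0.076923)
G(k) = 6 + k**2 + 10*k (G(k) = (k**2 + 10*k) + 6 = 6 + k**2 + 10*k)
l(b, Z) = (1/13 + Z)/(6 + b**2 + 11*b) (l(b, Z) = (Z + 1/13)/(b + (6 + b**2 + 10*b)) = (1/13 + Z)/(6 + b**2 + 11*b))
(l(179, -154) - 48005)/(5716 - 28010) = ((1/13 - 154)/(6 + 179**2 + 11*179) - 48005)/(5716 - 28010) = (-2001/13/(6 + 32041 + 1969) - 48005)/(-22294) = (-2001/13/34016 - 48005)*(-1/22294) = ((1/34016)*(-2001/13) - 48005)*(-1/22294) = (-2001/442208 - 48005)*(-1/22294) = -21228197041/442208*(-1/22294) = 21228197041/9858585152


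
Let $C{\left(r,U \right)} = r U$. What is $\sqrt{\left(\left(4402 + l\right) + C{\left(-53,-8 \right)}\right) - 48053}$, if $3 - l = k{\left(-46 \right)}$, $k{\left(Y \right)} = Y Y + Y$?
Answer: $i \sqrt{45294} \approx 212.82 i$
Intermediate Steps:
$k{\left(Y \right)} = Y + Y^{2}$ ($k{\left(Y \right)} = Y^{2} + Y = Y + Y^{2}$)
$C{\left(r,U \right)} = U r$
$l = -2067$ ($l = 3 - - 46 \left(1 - 46\right) = 3 - \left(-46\right) \left(-45\right) = 3 - 2070 = -2067$)
$\sqrt{\left(\left(4402 + l\right) + C{\left(-53,-8 \right)}\right) - 48053} = \sqrt{\left(\left(4402 - 2067\right) - -424\right) - 48053} = \sqrt{\left(2335 + 424\right) - 48053} = \sqrt{2759 - 48053} = \sqrt{-45294} = i \sqrt{45294}$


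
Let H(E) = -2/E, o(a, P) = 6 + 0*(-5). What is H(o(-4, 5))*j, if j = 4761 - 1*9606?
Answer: 1615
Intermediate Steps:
o(a, P) = 6 (o(a, P) = 6 + 0 = 6)
j = -4845 (j = 4761 - 9606 = -4845)
H(o(-4, 5))*j = -2/6*(-4845) = -2*1/6*(-4845) = -1/3*(-4845) = 1615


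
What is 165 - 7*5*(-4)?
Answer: 305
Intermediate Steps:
165 - 7*5*(-4) = 165 - 35*(-4) = 165 + 140 = 305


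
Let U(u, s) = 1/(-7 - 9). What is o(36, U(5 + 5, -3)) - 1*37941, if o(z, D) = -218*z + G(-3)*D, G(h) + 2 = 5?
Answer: -732627/16 ≈ -45789.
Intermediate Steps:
G(h) = 3 (G(h) = -2 + 5 = 3)
U(u, s) = -1/16 (U(u, s) = 1/(-16) = -1/16)
o(z, D) = -218*z + 3*D
o(36, U(5 + 5, -3)) - 1*37941 = (-218*36 + 3*(-1/16)) - 1*37941 = (-7848 - 3/16) - 37941 = -125571/16 - 37941 = -732627/16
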